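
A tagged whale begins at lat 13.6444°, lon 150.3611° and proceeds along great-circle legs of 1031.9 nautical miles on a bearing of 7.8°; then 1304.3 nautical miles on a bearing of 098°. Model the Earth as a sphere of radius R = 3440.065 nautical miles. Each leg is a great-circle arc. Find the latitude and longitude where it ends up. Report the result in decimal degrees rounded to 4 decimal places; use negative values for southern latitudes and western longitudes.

Apply the spherical direct solution leg by leg, carrying full precision between legs.
Leg 1: from (13.6444°, 150.3611°), δ = 1031.9/3440.065 = 0.299965 rad, θ = 7.8° → φ = 30.6540°, λ = 153.0330°.
Leg 2: from (30.6540°, 153.0330°), δ = 1304.3/3440.065 = 0.379150 rad, θ = 98° → φ = 25.4250°, λ = 176.9764°.

latitude 25.4250°, longitude 176.9764°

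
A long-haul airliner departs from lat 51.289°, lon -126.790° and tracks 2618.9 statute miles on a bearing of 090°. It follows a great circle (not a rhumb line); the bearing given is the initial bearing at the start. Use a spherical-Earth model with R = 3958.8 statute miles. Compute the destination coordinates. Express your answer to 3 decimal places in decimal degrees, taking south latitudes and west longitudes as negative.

Angular distance δ = d/R = 2618.9 / 3958.8 = 0.661539 rad.
With φ₁ = 51.289° = 0.895162 rad and θ = 90° = 1.570796 rad:
Applying the spherical law of cosines for sides, sin φ₂ = sin φ₁ cos δ + cos φ₁ sin δ cos θ = 0.615702, so φ₂ = 38.003°.
Δλ = atan2( sin θ sin δ cos φ₁ , cos δ − sin φ₁ sin φ₂ ) = atan2(0.384198, 0.308609) = 0.894074 rad = 51.227°.
λ₂ = -126.790° + 51.227° = -75.563°.

latitude 38.003°, longitude -75.563°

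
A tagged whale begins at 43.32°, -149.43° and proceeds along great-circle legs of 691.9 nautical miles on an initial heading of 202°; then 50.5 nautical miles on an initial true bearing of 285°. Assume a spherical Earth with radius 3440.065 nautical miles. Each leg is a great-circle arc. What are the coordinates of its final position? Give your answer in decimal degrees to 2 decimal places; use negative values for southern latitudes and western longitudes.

Apply the spherical direct solution leg by leg, carrying full precision between legs.
Leg 1: from (43.32°, -149.43°), δ = 691.9/3440.065 = 0.201130 rad, θ = 202° → φ = 32.51°, λ = -154.52°.
Leg 2: from (32.51°, -154.52°), δ = 50.5/3440.065 = 0.014680 rad, θ = 285° → φ = 32.73°, λ = -155.49°.

latitude 32.73°, longitude -155.49°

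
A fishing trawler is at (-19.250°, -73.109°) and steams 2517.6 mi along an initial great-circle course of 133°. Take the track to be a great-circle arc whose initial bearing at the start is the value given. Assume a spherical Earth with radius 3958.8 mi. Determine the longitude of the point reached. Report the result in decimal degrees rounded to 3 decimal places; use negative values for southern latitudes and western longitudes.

Angular distance δ = d/R = 2517.6 / 3958.8 = 0.635950 rad.
Converting: φ₁ = -0.335976 rad, θ = 2.321288 rad.
Applying the spherical law of cosines for sides, sin φ₂ = sin φ₁ cos δ + cos φ₁ sin δ cos θ = -0.647659, so φ₂ = -40.365°.
For the longitude increment, Δλ = atan2( sin θ sin δ cos φ₁, cos δ − sin φ₁ sin φ₂ ) = atan2(0.410095, 0.590981) = 34.758°.
λ₂ = -73.109° + 34.758° = -38.351°.

longitude -38.351°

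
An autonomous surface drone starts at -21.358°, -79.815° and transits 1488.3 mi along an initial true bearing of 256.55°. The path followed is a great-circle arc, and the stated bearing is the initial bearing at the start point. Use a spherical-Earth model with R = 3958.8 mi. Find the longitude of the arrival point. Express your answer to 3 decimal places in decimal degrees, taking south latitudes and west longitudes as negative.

δ = 1488.3/3958.8 = 0.375947 rad (21.5402°).
Start latitude φ₁ = -0.372767 rad; initial bearing θ = 4.477642 rad.
Applying the spherical law of cosines for sides, sin φ₂ = sin φ₁ cos δ + cos φ₁ sin δ cos θ = -0.418293, so φ₂ = -24.727°.
For the longitude increment, Δλ = atan2( sin θ sin δ cos φ₁, cos δ − sin φ₁ sin φ₂ ) = atan2(-0.332561, 0.777820) = -23.149°.
λ₂ = -79.815° + -23.149° = -102.964°.

longitude -102.964°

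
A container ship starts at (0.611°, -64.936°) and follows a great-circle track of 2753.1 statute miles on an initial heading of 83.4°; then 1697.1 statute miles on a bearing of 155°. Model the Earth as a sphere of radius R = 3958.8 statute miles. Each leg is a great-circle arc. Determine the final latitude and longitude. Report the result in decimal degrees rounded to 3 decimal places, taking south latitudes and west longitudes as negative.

Apply the spherical direct solution leg by leg, carrying full precision between legs.
Leg 1: from (0.611°, -64.936°), δ = 2753.1/3958.8 = 0.695438 rad, θ = 83.4° → φ = 4.694°, λ = -25.247°.
Leg 2: from (4.694°, -25.247°), δ = 1697.1/3958.8 = 0.428691 rad, θ = 155° → φ = -17.521°, λ = -14.632°.

latitude -17.521°, longitude -14.632°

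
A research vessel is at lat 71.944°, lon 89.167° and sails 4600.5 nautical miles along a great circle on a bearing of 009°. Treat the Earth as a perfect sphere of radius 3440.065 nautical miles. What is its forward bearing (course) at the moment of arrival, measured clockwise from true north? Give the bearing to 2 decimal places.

Angular distance δ = d/R = 4600.5 / 3440.065 = 1.337329 rad.
Start latitude φ₁ = 1.255660 rad; initial bearing θ = 0.157080 rad.
sin φ₂ = sin φ₁ cos δ + cos φ₁ sin δ cos θ = (0.950754)(0.231352) + (0.309946)(0.972870)(0.987688) = 0.517784
φ₂ = asin(0.517784) = 0.544258 rad = 31.184°.
Δλ = atan2( sin θ sin δ cos φ₁ , cos δ − sin φ₁ sin φ₂ ) = atan2(0.047171, -0.260933) = 2.962747 rad = 169.753°.
λ₂ = 89.167° + 169.753° = 258.920°, normalized to (−180°, 180°] → -101.080°.
The forward bearing on arrival equals the back-azimuth from the destination plus 180°.
Back-azimuth from P₂ (31.18°, -101.08°) to P₁ (71.94°, 89.17°), with Δλ' = λ₁ − λ₂ = 190.25°: atan2( sin Δλ' cos φ₁ , cos φ₂ sin φ₁ − sin φ₂ cos φ₁ cos Δλ' ) = 356.75°.
Final bearing = (356.75° + 180°) mod 360° = 176.75°.

final bearing 176.75°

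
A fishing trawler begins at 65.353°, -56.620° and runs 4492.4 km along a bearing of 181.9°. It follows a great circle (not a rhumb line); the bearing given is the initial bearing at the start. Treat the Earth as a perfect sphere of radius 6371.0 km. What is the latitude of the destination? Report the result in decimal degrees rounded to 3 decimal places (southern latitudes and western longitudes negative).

latitude 24.961°

Angular distance δ = d/R = 4492.4 / 6371 = 0.705133 rad.
Start latitude φ₁ = 1.140625 rad; initial bearing θ = 3.174754 rad.
Applying the spherical law of cosines for sides, sin φ₂ = sin φ₁ cos δ + cos φ₁ sin δ cos θ = 0.422005, so φ₂ = 24.961°.
For the longitude increment, Δλ = atan2( sin θ sin δ cos φ₁, cos δ − sin φ₁ sin φ₂ ) = atan2(-0.008961, 0.377967) = -1.358°.
λ₂ = λ₁ + Δλ = -57.978°.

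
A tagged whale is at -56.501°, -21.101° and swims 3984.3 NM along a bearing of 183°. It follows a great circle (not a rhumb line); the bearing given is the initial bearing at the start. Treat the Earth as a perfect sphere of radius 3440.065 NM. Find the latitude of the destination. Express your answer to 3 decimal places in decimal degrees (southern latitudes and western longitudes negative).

δ = 3984.3/3440.065 = 1.158205 rad (66.3603°).
Converting: φ₁ = -0.986128 rad, θ = 3.193953 rad.
Applying the spherical law of cosines for sides, sin φ₂ = sin φ₁ cos δ + cos φ₁ sin δ cos θ = -0.839294, so φ₂ = -57.066°.
Δλ = atan2( sin θ sin δ cos φ₁ , cos δ − sin φ₁ sin φ₂ ) = atan2(-0.026461, -0.298899) = -3.053293 rad = -174.941°.
λ₂ = -21.101° + -174.941° = -196.042°, normalized to (−180°, 180°] → 163.958°.

latitude -57.066°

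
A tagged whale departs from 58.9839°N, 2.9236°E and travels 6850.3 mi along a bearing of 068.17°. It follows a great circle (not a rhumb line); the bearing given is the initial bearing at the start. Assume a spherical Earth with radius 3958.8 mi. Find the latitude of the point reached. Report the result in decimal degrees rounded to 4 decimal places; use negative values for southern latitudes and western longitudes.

δ = 6850.3/3958.8 = 1.730398 rad (99.1445°).
Converting: φ₁ = 1.029463 rad, θ = 1.189791 rad.
sin φ₂ = sin φ₁ cos δ + cos φ₁ sin δ cos θ = (0.857023)(-0.158925) + (0.515279)(0.987291)(0.371854) = 0.052971
φ₂ = asin(0.052971) = 0.052996 rad = 3.0364°.
For the longitude increment, Δλ = atan2( sin θ sin δ cos φ₁, cos δ − sin φ₁ sin φ₂ ) = atan2(0.472250, -0.204322) = 113.3961°.
λ₂ = 2.9236° + 113.3961° = 116.3197°.

latitude 3.0364°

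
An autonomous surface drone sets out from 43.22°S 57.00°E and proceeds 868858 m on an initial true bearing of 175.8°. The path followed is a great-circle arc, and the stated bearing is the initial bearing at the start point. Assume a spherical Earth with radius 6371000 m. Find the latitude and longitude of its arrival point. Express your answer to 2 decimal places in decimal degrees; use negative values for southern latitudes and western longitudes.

latitude -51.01°, longitude 57.91°

Central angle δ = d/R = 0.136377 rad.
With φ₁ = -43.22° = -0.754331 rad and θ = 175.8° = 3.068289 rad:
Applying the spherical law of cosines for sides, sin φ₂ = sin φ₁ cos δ + cos φ₁ sin δ cos θ = -0.777251, so φ₂ = -51.01°.
Then Δλ = atan2(0.007256, 0.458452) = 0.015826 rad, from sin θ sin δ cos φ₁ over cos δ − sin φ₁ sin φ₂.
λ₂ = 57.00° + 0.91° = 57.91°.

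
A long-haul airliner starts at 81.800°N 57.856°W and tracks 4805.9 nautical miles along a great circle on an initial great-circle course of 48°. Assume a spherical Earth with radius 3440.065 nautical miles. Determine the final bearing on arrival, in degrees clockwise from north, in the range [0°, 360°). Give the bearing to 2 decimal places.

Angular distance δ = d/R = 4805.9 / 3440.065 = 1.397038 rad.
Start latitude φ₁ = 1.427679 rad; initial bearing θ = 0.837758 rad.
sin φ₂ = sin φ₁ cos δ + cos φ₁ sin δ cos θ = (0.989776)(0.172886) + (0.142629)(0.984942)(0.669131) = 0.265118
φ₂ = asin(0.265118) = 0.268327 rad = 15.374°.
Δλ = atan2( sin θ sin δ cos φ₁ , cos δ − sin φ₁ sin φ₂ ) = atan2(0.104398, -0.089522) = 2.279634 rad = 130.613°.
λ₂ = λ₁ + Δλ = 72.757°.
The forward bearing on arrival equals the back-azimuth from the destination plus 180°.
Back-azimuth from P₂ (15.37°, 72.76°) to P₁ (81.80°, -57.86°), with Δλ' = λ₁ − λ₂ = -130.61°: atan2( sin Δλ' cos φ₁ , cos φ₂ sin φ₁ − sin φ₂ cos φ₁ cos Δλ' ) = 353.69°.
Final bearing = (353.69° + 180°) mod 360° = 173.69°.

final bearing 173.69°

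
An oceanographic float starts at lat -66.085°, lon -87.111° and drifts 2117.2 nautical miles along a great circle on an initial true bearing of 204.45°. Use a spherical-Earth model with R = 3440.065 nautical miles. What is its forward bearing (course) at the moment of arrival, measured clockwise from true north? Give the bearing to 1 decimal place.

final bearing 323.5°

The arc subtends δ = 2117.2/3440.065 = 0.615453 rad at the centre.
Converting: φ₁ = -1.153401 rad, θ = 3.568326 rad.
Destination latitude: φ₂ = arcsin( sin φ₁ cos δ + cos φ₁ sin δ cos θ ) = arcsin(-0.959463) = -73.630°.
Δλ = atan2( sin θ sin δ cos φ₁ , cos δ − sin φ₁ sin φ₂ ) = atan2(-0.096868, -0.060579) = -2.129666 rad = -122.021°.
λ₂ = -87.111° + -122.021° = -209.132°, normalized to (−180°, 180°] → 150.868°.
The forward bearing on arrival equals the back-azimuth from the destination plus 180°.
Back-azimuth from P₂ (-73.6°, 150.9°) to P₁ (-66.1°, -87.1°), with Δλ' = λ₁ − λ₂ = -238.0°: atan2( sin Δλ' cos φ₁ , cos φ₂ sin φ₁ − sin φ₂ cos φ₁ cos Δλ' ) = 143.5°.
Final bearing = (143.5° + 180°) mod 360° = 323.5°.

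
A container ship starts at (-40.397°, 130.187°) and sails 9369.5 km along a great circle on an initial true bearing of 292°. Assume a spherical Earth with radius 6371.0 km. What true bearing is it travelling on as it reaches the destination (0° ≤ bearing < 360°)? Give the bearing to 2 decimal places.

Central angle δ = d/R = 1.470648 rad.
With φ₁ = -40.397° = -0.705061 rad and θ = 292° = 5.096361 rad:
sin φ₂ = sin φ₁ cos δ + cos φ₁ sin δ cos θ = (-0.648080)(0.099981) + (0.761572)(0.994989)(0.374607) = 0.219065
φ₂ = asin(0.219065) = 0.220856 rad = 12.654°.
Δλ = atan2( sin θ sin δ cos φ₁ , cos δ − sin φ₁ sin φ₂ ) = atan2(-0.702579, 0.241952) = -1.239139 rad = -70.997°.
Hence λ₂ = 130.187° + -70.997° = 59.190°.
The forward bearing on arrival equals the back-azimuth from the destination plus 180°.
Back-azimuth from P₂ (12.65°, 59.19°) to P₁ (-40.40°, 130.19°), with Δλ' = λ₁ − λ₂ = 71.00°: atan2( sin Δλ' cos φ₁ , cos φ₂ sin φ₁ − sin φ₂ cos φ₁ cos Δλ' ) = 133.64°.
Final bearing = (133.64° + 180°) mod 360° = 313.64°.

final bearing 313.64°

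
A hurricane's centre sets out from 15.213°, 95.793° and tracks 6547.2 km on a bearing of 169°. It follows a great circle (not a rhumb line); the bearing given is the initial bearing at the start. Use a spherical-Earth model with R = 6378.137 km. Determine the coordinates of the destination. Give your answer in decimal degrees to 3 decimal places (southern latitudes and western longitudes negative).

δ = 6547.2/6378.137 = 1.026507 rad (58.8145°).
Converting: φ₁ = 0.265517 rad, θ = 2.949606 rad.
Destination latitude: φ₂ = arcsin( sin φ₁ cos δ + cos φ₁ sin δ cos θ ) = arcsin(-0.674471) = -42.413°.
Δλ = atan2( sin θ sin δ cos φ₁ , cos δ − sin φ₁ sin φ₂ ) = atan2(0.157516, 0.694797) = 0.222939 rad = 12.773°.
λ₂ = λ₁ + Δλ = 108.566°.

latitude -42.413°, longitude 108.566°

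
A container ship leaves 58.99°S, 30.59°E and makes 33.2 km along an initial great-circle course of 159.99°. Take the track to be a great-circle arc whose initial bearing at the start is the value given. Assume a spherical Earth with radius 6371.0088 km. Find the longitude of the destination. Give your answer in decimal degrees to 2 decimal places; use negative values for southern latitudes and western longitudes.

longitude 30.79°

Central angle δ = d/R = 0.005211 rad.
Converting: φ₁ = -1.029570 rad, θ = 2.792352 rad.
Applying the spherical law of cosines for sides, sin φ₂ = sin φ₁ cos δ + cos φ₁ sin δ cos θ = -0.859588, so φ₂ = -59.27°.
Δλ = atan2( sin θ sin δ cos φ₁ , cos δ − sin φ₁ sin φ₂ ) = atan2(0.000919, 0.263253) = 0.003490 rad = 0.20°.
λ₂ = λ₁ + Δλ = 30.79°.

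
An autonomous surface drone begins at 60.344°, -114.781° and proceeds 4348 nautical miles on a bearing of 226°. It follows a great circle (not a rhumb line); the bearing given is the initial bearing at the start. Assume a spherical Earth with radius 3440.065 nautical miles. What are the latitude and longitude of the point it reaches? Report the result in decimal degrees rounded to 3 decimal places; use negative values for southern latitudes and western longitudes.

latitude -3.735°, longitude -158.190°

Angular distance δ = d/R = 4348 / 3440.065 = 1.263930 rad.
With φ₁ = 60.344° = 1.053201 rad and θ = 226° = 3.944444 rad:
sin φ₂ = sin φ₁ cos δ + cos φ₁ sin δ cos θ = (0.869012)(0.302073) + (0.494791)(0.953285)(-0.694658) = -0.065149
φ₂ = asin(-0.065149) = -0.065195 rad = -3.735°.
For the longitude increment, Δλ = atan2( sin θ sin δ cos φ₁, cos δ − sin φ₁ sin φ₂ ) = atan2(-0.339296, 0.358689) = -43.409°.
λ₂ = λ₁ + Δλ = -158.190°.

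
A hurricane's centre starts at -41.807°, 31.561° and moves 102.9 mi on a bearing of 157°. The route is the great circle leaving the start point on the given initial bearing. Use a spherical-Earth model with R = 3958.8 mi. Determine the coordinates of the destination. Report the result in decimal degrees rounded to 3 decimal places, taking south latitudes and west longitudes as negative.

latitude -43.175°, longitude 32.359°

Central angle δ = d/R = 0.025993 rad.
Converting: φ₁ = -0.729670 rad, θ = 2.740167 rad.
Applying the spherical law of cosines for sides, sin φ₂ = sin φ₁ cos δ + cos φ₁ sin δ cos θ = -0.684231, so φ₂ = -43.175°.
For the longitude increment, Δλ = atan2( sin θ sin δ cos φ₁, cos δ − sin φ₁ sin φ₂ ) = atan2(0.007569, 0.543538) = 0.798°.
λ₂ = 31.561° + 0.798° = 32.359°.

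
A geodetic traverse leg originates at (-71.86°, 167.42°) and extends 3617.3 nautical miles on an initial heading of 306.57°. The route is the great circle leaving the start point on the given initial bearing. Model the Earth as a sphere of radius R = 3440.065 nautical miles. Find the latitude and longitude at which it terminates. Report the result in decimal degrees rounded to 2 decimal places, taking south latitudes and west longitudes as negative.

latitude -18.09°, longitude 120.24°

The arc subtends δ = 3617.3/3440.065 = 1.051521 rad at the centre.
With φ₁ = -71.86° = -1.254194 rad and θ = 306.57° = 5.350656 rad:
sin φ₂ = sin φ₁ cos δ + cos φ₁ sin δ cos θ = (-0.950299)(0.496251) + (0.311340)(0.868179)(0.595804) = -0.310542
φ₂ = asin(-0.310542) = -0.315763 rad = -18.09°.
Δλ = atan2( sin θ sin δ cos φ₁ , cos δ − sin φ₁ sin φ₂ ) = atan2(-0.217085, 0.201144) = -0.823495 rad = -47.18°.
λ₂ = 167.42° + -47.18° = 120.24°.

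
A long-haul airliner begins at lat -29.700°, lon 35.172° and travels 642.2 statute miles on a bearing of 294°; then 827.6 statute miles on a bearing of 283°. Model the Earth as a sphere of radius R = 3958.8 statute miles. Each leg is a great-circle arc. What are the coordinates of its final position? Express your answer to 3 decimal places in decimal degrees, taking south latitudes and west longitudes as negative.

latitude -22.357°, longitude 13.127°

Apply the spherical direct solution leg by leg, carrying full precision between legs.
Leg 1: from (-29.700°, 35.172°), δ = 642.2/3958.8 = 0.162221 rad, θ = 294° → φ = -25.588°, λ = 25.757°.
Leg 2: from (-25.588°, 25.757°), δ = 827.6/3958.8 = 0.209053 rad, θ = 283° → φ = -22.357°, λ = 13.127°.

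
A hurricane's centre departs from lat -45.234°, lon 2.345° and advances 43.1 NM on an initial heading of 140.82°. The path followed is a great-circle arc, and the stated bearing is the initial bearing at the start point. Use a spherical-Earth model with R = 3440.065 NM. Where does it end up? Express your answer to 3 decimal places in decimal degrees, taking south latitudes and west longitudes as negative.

Angular distance δ = d/R = 43.1 / 3440.065 = 0.012529 rad.
With φ₁ = -45.234° = -0.789482 rad and θ = 140.82° = 2.457773 rad:
Applying the spherical law of cosines for sides, sin φ₂ = sin φ₁ cos δ + cos φ₁ sin δ cos θ = -0.716772, so φ₂ = -45.789°.
Then Δλ = atan2(0.005574, 0.491021) = 0.011351 rad, from sin θ sin δ cos φ₁ over cos δ − sin φ₁ sin φ₂.
λ₂ = 2.345° + 0.650° = 2.995°.

latitude -45.789°, longitude 2.995°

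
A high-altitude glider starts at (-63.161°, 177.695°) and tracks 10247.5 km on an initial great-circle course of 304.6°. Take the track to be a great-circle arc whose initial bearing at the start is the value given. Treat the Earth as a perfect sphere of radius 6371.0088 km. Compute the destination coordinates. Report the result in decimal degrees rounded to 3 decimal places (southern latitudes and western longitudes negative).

latitude 16.845°, longitude 118.442°

The arc subtends δ = 10247.5/6371.0088 = 1.608458 rad at the centre.
Start latitude φ₁ = -1.102367 rad; initial bearing θ = 5.316273 rad.
Applying the spherical law of cosines for sides, sin φ₂ = sin φ₁ cos δ + cos φ₁ sin δ cos θ = 0.289788, so φ₂ = 16.845°.
For the longitude increment, Δλ = atan2( sin θ sin δ cos φ₁, cos δ − sin φ₁ sin φ₂ ) = atan2(-0.371370, 0.220919) = -59.253°.
λ₂ = λ₁ + Δλ = 118.442°.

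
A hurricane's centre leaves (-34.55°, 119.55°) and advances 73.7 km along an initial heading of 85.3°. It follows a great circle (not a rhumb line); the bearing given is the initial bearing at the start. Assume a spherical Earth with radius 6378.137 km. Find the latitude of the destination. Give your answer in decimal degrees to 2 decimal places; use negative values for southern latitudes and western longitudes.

latitude -34.49°

The arc subtends δ = 73.7/6378.137 = 0.011555 rad at the centre.
Start latitude φ₁ = -0.603011 rad; initial bearing θ = 1.488766 rad.
Destination latitude: φ₂ = arcsin( sin φ₁ cos δ + cos φ₁ sin δ cos θ ) = arcsin(-0.566308) = -34.49°.
For the longitude increment, Δλ = atan2( sin θ sin δ cos φ₁, cos δ − sin φ₁ sin φ₂ ) = atan2(0.009485, 0.678766) = 0.80°.
λ₂ = λ₁ + Δλ = 120.35°.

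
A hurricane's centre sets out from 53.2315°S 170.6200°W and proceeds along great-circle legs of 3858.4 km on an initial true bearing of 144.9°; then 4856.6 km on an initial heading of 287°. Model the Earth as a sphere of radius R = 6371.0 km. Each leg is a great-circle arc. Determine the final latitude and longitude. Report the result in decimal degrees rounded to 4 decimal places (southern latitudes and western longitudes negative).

Apply the spherical direct solution leg by leg, carrying full precision between legs.
Leg 1: from (-53.2315°, -170.6200°), δ = 3858.4/6371 = 0.605619 rad, θ = 144.9° → φ = -69.6163°, λ = -100.6033°.
Leg 2: from (-69.6163°, -100.6033°), δ = 4856.6/6371 = 0.762298 rad, θ = 287° → φ = -37.4188°, λ = -156.8590°.

latitude -37.4188°, longitude -156.8590°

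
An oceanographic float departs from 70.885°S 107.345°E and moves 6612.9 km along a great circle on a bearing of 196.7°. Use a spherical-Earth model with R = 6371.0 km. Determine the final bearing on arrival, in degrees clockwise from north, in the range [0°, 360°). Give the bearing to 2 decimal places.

δ = 6612.9/6371 = 1.037969 rad (59.4712°).
Start latitude φ₁ = -1.237177 rad; initial bearing θ = 3.433063 rad.
Destination latitude: φ₂ = arcsin( sin φ₁ cos δ + cos φ₁ sin δ cos θ ) = arcsin(-0.750136) = -48.602°.
Δλ = atan2( sin θ sin δ cos φ₁ , cos δ − sin φ₁ sin φ₂ ) = atan2(-0.081056, -0.200805) = -2.757940 rad = -158.018°.
Hence λ₂ = 107.345° + -158.018° = -50.673°.
The forward bearing on arrival equals the back-azimuth from the destination plus 180°.
Back-azimuth from P₂ (-48.60°, -50.67°) to P₁ (-70.89°, 107.34°), with Δλ' = λ₁ − λ₂ = 158.02°: atan2( sin Δλ' cos φ₁ , cos φ₂ sin φ₁ − sin φ₂ cos φ₁ cos Δλ' ) = 171.82°.
Final bearing = (171.82° + 180°) mod 360° = 351.82°.

final bearing 351.82°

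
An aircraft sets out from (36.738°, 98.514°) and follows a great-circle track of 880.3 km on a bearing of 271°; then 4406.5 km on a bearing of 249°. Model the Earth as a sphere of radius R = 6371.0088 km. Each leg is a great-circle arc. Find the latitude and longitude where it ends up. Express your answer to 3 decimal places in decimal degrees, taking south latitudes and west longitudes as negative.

latitude 15.901°, longitude 50.401°

Apply the spherical direct solution leg by leg, carrying full precision between legs.
Leg 1: from (36.738°, 98.514°), δ = 880.3/6371.0088 = 0.138173 rad, θ = 271° → φ = 36.469°, λ = 88.654°.
Leg 2: from (36.469°, 88.654°), δ = 4406.5/6371.0088 = 0.691649 rad, θ = 249° → φ = 15.901°, λ = 50.401°.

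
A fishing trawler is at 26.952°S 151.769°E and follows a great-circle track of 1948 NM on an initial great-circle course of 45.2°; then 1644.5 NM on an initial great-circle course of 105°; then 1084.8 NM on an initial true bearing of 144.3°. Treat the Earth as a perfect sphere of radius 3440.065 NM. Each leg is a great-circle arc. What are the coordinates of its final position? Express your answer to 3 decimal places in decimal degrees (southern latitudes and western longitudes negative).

Apply the spherical direct solution leg by leg, carrying full precision between legs.
Leg 1: from (-26.952°, 151.769°), δ = 1948/3440.065 = 0.566268 rad, θ = 45.2° → φ = -2.609°, λ = 174.169°.
Leg 2: from (-2.609°, 174.169°), δ = 1644.5/3440.065 = 0.478043 rad, θ = 105° → φ = -9.170°, λ = -159.080°.
Leg 3: from (-9.170°, -159.080°), δ = 1084.8/3440.065 = 0.315343 rad, θ = 144.3° → φ = -23.588°, λ = -147.690°.

latitude -23.588°, longitude -147.690°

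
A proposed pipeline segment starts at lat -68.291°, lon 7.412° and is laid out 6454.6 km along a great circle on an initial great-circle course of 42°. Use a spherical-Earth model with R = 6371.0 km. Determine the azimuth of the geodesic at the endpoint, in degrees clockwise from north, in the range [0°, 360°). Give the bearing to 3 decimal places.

final bearing 14.845°

Central angle δ = d/R = 1.013122 rad.
Start latitude φ₁ = -1.191903 rad; initial bearing θ = 0.733038 rad.
Destination latitude: φ₂ = arcsin( sin φ₁ cos δ + cos φ₁ sin δ cos θ ) = arcsin(-0.258444) = -14.978°.
Δλ = atan2( sin θ sin δ cos φ₁ , cos δ − sin φ₁ sin φ₂ ) = atan2(0.210006, 0.289101) = 0.628233 rad = 35.995°.
λ₂ = λ₁ + Δλ = 43.407°.
The forward bearing on arrival equals the back-azimuth from the destination plus 180°.
Back-azimuth from P₂ (-14.978°, 43.407°) to P₁ (-68.291°, 7.412°), with Δλ' = λ₁ − λ₂ = -35.995°: atan2( sin Δλ' cos φ₁ , cos φ₂ sin φ₁ − sin φ₂ cos φ₁ cos Δλ' ) = 194.845°.
Final bearing = (194.845° + 180°) mod 360° = 14.845°.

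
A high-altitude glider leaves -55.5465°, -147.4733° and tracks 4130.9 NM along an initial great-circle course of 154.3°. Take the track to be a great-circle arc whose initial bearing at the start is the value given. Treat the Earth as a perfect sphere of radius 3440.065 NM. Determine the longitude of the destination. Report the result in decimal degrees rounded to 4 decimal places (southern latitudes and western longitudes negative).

δ = 4130.9/3440.065 = 1.200820 rad (68.8019°).
With φ₁ = -55.5465° = -0.969469 rad and θ = 154.3° = 2.693043 rad:
Destination latitude: φ₂ = arcsin( sin φ₁ cos δ + cos φ₁ sin δ cos θ ) = arcsin(-0.773444) = -50.6642°.
For the longitude increment, Δλ = atan2( sin θ sin δ cos φ₁, cos δ − sin φ₁ sin φ₂ ) = atan2(0.228737, -0.276178) = 140.3677°.
λ₂ = -147.4733° + 140.3677° = -7.1056°.

longitude -7.1056°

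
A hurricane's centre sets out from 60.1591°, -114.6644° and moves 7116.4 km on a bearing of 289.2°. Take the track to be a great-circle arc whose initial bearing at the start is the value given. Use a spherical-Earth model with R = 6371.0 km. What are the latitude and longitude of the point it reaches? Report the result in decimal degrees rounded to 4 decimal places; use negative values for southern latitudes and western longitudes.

The arc subtends δ = 7116.4/6371 = 1.116999 rad at the centre.
Start latitude φ₁ = 1.049974 rad; initial bearing θ = 5.047492 rad.
Applying the spherical law of cosines for sides, sin φ₂ = sin φ₁ cos δ + cos φ₁ sin δ cos θ = 0.527336, so φ₂ = 31.8257°.
Δλ = atan2( sin θ sin δ cos φ₁ , cos δ − sin φ₁ sin φ₂ ) = atan2(-0.422355, -0.019035) = -1.615835 rad = -92.5805°.
λ₂ = -114.6644° + -92.5805° = -207.2449°, normalized to (−180°, 180°] → 152.7551°.

latitude 31.8257°, longitude 152.7551°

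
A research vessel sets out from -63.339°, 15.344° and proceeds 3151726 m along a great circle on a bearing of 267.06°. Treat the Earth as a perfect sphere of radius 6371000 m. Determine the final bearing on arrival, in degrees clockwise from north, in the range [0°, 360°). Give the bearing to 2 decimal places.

final bearing 312.04°

The arc subtends δ = 3151726/6371000 = 0.494699 rad at the centre.
Start latitude φ₁ = -1.105474 rad; initial bearing θ = 4.661076 rad.
Destination latitude: φ₂ = arcsin( sin φ₁ cos δ + cos φ₁ sin δ cos θ ) = arcsin(-0.797462) = -52.888°.
Δλ = atan2( sin θ sin δ cos φ₁ , cos δ − sin φ₁ sin φ₂ ) = atan2(-0.212752, 0.167438) = -0.904027 rad = -51.797°.
Hence λ₂ = 15.344° + -51.797° = -36.453°.
The forward bearing on arrival equals the back-azimuth from the destination plus 180°.
Back-azimuth from P₂ (-52.89°, -36.45°) to P₁ (-63.34°, 15.34°), with Δλ' = λ₁ − λ₂ = 51.80°: atan2( sin Δλ' cos φ₁ , cos φ₂ sin φ₁ − sin φ₂ cos φ₁ cos Δλ' ) = 132.04°.
Final bearing = (132.04° + 180°) mod 360° = 312.04°.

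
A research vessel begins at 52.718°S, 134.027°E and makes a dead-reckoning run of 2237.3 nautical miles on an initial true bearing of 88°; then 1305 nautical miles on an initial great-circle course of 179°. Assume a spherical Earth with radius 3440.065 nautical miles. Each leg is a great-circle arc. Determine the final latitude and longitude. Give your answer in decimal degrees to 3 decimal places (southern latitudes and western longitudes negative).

Apply the spherical direct solution leg by leg, carrying full precision between legs.
Leg 1: from (-52.718°, 134.027°), δ = 2237.3/3440.065 = 0.650366 rad, θ = 88° → φ = -38.348°, λ = -175.478°.
Leg 2: from (-38.348°, -175.478°), δ = 1305/3440.065 = 0.379353 rad, θ = 179° → φ = -60.078°, λ = -174.735°.

latitude -60.078°, longitude -174.735°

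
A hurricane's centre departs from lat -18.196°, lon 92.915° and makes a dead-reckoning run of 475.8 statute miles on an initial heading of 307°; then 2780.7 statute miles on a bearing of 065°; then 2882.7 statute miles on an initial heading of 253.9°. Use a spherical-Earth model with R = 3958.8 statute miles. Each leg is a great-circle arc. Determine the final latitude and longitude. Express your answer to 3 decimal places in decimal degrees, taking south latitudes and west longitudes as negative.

Apply the spherical direct solution leg by leg, carrying full precision between legs.
Leg 1: from (-18.196°, 92.915°), δ = 475.8/3958.8 = 0.120188 rad, θ = 307° → φ = -13.973°, λ = 87.252°.
Leg 2: from (-13.973°, 87.252°), δ = 2780.7/3958.8 = 0.702410 rad, θ = 65° → φ = 4.626°, λ = 123.228°.
Leg 3: from (4.626°, 123.228°), δ = 2882.7/3958.8 = 0.728175 rad, θ = 253.9° → φ = -7.109°, λ = 83.110°.

latitude -7.109°, longitude 83.110°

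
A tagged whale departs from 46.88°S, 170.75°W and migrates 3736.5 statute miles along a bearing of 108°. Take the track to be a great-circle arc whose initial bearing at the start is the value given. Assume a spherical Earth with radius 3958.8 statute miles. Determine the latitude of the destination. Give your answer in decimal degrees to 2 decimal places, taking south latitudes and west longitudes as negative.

latitude -36.82°

Central angle δ = d/R = 0.943847 rad.
With φ₁ = -46.88° = -0.818210 rad and θ = 108° = 1.884956 rad:
Destination latitude: φ₂ = arcsin( sin φ₁ cos δ + cos φ₁ sin δ cos θ ) = arcsin(-0.599282) = -36.82°.
Then Δλ = atan2(0.526444, 0.149247) = 1.294544 rad, from sin θ sin δ cos φ₁ over cos δ − sin φ₁ sin φ₂.
λ₂ = λ₁ + Δλ = -96.58°.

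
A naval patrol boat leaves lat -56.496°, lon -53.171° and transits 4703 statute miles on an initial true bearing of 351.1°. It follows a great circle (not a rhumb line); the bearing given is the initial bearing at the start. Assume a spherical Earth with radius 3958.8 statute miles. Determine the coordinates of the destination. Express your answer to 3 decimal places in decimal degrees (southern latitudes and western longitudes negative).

Angular distance δ = d/R = 4703 / 3958.8 = 1.187986 rad.
With φ₁ = -56.496° = -0.986041 rad and θ = 351.1° = 6.127851 rad:
Destination latitude: φ₂ = arcsin( sin φ₁ cos δ + cos φ₁ sin δ cos θ ) = arcsin(0.194410) = 11.210°.
Then Δλ = atan2(-0.079218, 0.535637) = -0.146831 rad, from sin θ sin δ cos φ₁ over cos δ − sin φ₁ sin φ₂.
Hence λ₂ = -53.171° + -8.413° = -61.584°.

latitude 11.210°, longitude -61.584°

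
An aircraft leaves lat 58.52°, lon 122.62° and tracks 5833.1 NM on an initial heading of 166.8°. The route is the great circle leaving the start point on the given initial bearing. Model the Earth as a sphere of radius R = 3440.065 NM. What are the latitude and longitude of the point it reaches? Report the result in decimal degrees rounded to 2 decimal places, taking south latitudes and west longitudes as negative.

latitude -37.64°, longitude 139.25°

The arc subtends δ = 5833.1/3440.065 = 1.695637 rad at the centre.
Converting: φ₁ = 1.021367 rad, θ = 2.911209 rad.
Destination latitude: φ₂ = arcsin( sin φ₁ cos δ + cos φ₁ sin δ cos θ ) = arcsin(-0.610637) = -37.64°.
For the longitude increment, Δλ = atan2( sin θ sin δ cos φ₁, cos δ − sin φ₁ sin φ₂ ) = atan2(0.118317, 0.396249) = 16.63°.
λ₂ = λ₁ + Δλ = 139.25°.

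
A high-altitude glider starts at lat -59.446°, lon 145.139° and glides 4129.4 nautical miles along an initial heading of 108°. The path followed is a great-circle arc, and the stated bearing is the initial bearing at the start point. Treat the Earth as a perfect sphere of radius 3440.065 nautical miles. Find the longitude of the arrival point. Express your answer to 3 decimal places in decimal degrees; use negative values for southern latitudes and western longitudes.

Central angle δ = d/R = 1.200384 rad.
Start latitude φ₁ = -1.037528 rad; initial bearing θ = 1.884956 rad.
Destination latitude: φ₂ = arcsin( sin φ₁ cos δ + cos φ₁ sin δ cos θ ) = arcsin(-0.458171) = -27.269°.
Δλ = atan2( sin θ sin δ cos φ₁ , cos δ − sin φ₁ sin φ₂ ) = atan2(0.450680, -0.032555) = 1.642905 rad = 94.132°.
λ₂ = 145.139° + 94.132° = 239.271°, normalized to (−180°, 180°] → -120.729°.

longitude -120.729°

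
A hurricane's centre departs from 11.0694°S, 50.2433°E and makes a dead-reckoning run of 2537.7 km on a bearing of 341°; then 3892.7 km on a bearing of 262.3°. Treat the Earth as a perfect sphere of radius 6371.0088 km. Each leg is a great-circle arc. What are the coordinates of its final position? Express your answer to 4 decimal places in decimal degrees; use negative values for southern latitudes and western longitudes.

latitude 4.2598°, longitude 8.1069°

Apply the spherical direct solution leg by leg, carrying full precision between legs.
Leg 1: from (-11.0694°, 50.2433°), δ = 2537.7/6371.0088 = 0.398320 rad, θ = 341° → φ = 10.5415°, λ = 42.8635°.
Leg 2: from (10.5415°, 42.8635°), δ = 3892.7/6371.0088 = 0.611002 rad, θ = 262.3° → φ = 4.2598°, λ = 8.1069°.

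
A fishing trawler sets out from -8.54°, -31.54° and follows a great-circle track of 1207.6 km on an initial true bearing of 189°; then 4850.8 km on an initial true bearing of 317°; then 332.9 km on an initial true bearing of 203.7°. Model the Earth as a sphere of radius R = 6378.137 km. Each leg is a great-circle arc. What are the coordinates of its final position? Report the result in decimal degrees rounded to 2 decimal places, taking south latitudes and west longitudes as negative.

Apply the spherical direct solution leg by leg, carrying full precision between legs.
Leg 1: from (-8.54°, -31.54°), δ = 1207.6/6378.137 = 0.189334 rad, θ = 189° → φ = -19.25°, λ = -33.33°.
Leg 2: from (-19.25°, -33.33°), δ = 4850.8/6378.137 = 0.760536 rad, θ = 317° → φ = 13.72°, λ = -62.27°.
Leg 3: from (13.72°, -62.27°), δ = 332.9/6378.137 = 0.052194 rad, θ = 203.7° → φ = 10.97°, λ = -63.49°.

latitude 10.97°, longitude -63.49°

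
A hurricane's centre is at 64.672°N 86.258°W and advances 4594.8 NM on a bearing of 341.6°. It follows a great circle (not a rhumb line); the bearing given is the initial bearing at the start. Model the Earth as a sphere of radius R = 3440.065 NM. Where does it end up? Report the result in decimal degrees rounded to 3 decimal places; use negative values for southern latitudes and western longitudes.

latitude 37.253°, longitude 116.426°

δ = 4594.8/3440.065 = 1.335672 rad (76.5284°).
Start latitude φ₁ = 1.128739 rad; initial bearing θ = 5.962045 rad.
sin φ₂ = sin φ₁ cos δ + cos φ₁ sin δ cos θ = (0.903874)(0.232963) + (0.427800)(0.972485)(0.948876) = 0.605329
φ₂ = asin(0.605329) = 0.650180 rad = 37.253°.
Δλ = atan2( sin θ sin δ cos φ₁ , cos δ − sin φ₁ sin φ₂ ) = atan2(-0.131319, -0.314178) = -2.745685 rad = -157.316°.
λ₂ = -86.258° + -157.316° = -243.574°, normalized to (−180°, 180°] → 116.426°.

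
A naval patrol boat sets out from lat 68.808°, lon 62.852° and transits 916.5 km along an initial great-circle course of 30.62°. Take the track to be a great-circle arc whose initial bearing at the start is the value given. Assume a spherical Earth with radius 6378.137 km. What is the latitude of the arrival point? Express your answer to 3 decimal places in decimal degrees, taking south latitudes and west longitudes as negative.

latitude 75.310°

Angular distance δ = d/R = 916.5 / 6378.137 = 0.143694 rad.
With φ₁ = 68.808° = 1.200926 rad and θ = 30.62° = 0.534420 rad:
Applying the spherical law of cosines for sides, sin φ₂ = sin φ₁ cos δ + cos φ₁ sin δ cos θ = 0.967313, so φ₂ = 75.310°.
Δλ = atan2( sin θ sin δ cos φ₁ , cos δ − sin φ₁ sin φ₂ ) = atan2(0.026367, 0.087796) = 0.291747 rad = 16.716°.
Hence λ₂ = 62.852° + 16.716° = 79.568°.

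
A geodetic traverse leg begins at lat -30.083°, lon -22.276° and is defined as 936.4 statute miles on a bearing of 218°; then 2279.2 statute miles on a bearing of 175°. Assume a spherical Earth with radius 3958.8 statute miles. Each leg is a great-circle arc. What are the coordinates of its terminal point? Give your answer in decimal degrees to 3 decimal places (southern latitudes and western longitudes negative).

latitude -72.997°, longitude -23.845°

Apply the spherical direct solution leg by leg, carrying full precision between legs.
Leg 1: from (-30.083°, -22.276°), δ = 936.4/3958.8 = 0.236536 rad, θ = 218° → φ = -40.322°, λ = -33.184°.
Leg 2: from (-40.322°, -33.184°), δ = 2279.2/3958.8 = 0.575730 rad, θ = 175° → φ = -72.997°, λ = -23.845°.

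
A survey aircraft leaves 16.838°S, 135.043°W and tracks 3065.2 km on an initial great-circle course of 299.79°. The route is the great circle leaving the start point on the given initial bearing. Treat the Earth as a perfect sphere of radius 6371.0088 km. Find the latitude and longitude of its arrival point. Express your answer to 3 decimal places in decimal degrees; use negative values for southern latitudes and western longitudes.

Angular distance δ = d/R = 3065.2 / 6371.0088 = 0.481117 rad.
With φ₁ = -16.838° = -0.293879 rad and θ = 299.79° = 5.232323 rad:
sin φ₂ = sin φ₁ cos δ + cos φ₁ sin δ cos θ = (-0.289667)(0.886479) + (0.957128)(0.462770)(0.496822) = -0.036726
φ₂ = asin(-0.036726) = -0.036734 rad = -2.105°.
Δλ = atan2( sin θ sin δ cos φ₁ , cos δ − sin φ₁ sin φ₂ ) = atan2(-0.384397, 0.875840) = -0.413576 rad = -23.696°.
Hence λ₂ = -135.043° + -23.696° = -158.739°.

latitude -2.105°, longitude -158.739°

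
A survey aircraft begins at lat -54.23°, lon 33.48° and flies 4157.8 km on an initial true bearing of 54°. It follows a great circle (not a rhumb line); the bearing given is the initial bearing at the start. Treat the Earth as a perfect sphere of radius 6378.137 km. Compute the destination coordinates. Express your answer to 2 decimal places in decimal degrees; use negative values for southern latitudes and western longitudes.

The arc subtends δ = 4157.8/6378.137 = 0.651883 rad at the centre.
Start latitude φ₁ = -0.946492 rad; initial bearing θ = 0.942478 rad.
Destination latitude: φ₂ = arcsin( sin φ₁ cos δ + cos φ₁ sin δ cos θ ) = arcsin(-0.436548) = -25.88°.
Then Δλ = atan2(0.286899, 0.440741) = 0.577041 rad, from sin θ sin δ cos φ₁ over cos δ − sin φ₁ sin φ₂.
λ₂ = λ₁ + Δλ = 66.54°.

latitude -25.88°, longitude 66.54°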